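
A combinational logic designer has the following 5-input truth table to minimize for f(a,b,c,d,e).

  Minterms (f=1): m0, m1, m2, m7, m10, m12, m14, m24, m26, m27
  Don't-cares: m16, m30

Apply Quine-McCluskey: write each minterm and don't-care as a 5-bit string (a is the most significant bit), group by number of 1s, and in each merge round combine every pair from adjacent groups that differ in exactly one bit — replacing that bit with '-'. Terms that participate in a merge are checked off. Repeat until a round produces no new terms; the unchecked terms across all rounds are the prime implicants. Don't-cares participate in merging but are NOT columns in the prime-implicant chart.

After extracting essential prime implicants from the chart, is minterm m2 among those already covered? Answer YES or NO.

Round 0: 00000✓ 00001✓ 00010✓ 00111 01010✓ 01100✓ 01110✓ 10000✓ 11000✓ 11010✓ 11011✓ 11110✓
Round 1: -0000 -1010✓ -1110✓ 0-010 000-0 0000- 01-10✓ 011-0 1-000 11-10✓ 110-0 1101-
Round 2: -1-10
PIs = {-0000, -1-10, 0-010, 000-0, 0000-, 00111, 011-0, 1-000, 110-0, 1101-}
Coverage chart:
  m0: -0000,000-0,0000-
  m1: 0000- ←essential
  m2: 0-010,000-0
  m7: 00111 ←essential
  m10: -1-10,0-010
  m12: 011-0 ←essential
  m14: -1-10,011-0
  m24: 1-000,110-0
  m26: -1-10,110-0,1101-
  m27: 1101- ←essential
Essential: 0000-, 00111, 011-0, 1101-

NO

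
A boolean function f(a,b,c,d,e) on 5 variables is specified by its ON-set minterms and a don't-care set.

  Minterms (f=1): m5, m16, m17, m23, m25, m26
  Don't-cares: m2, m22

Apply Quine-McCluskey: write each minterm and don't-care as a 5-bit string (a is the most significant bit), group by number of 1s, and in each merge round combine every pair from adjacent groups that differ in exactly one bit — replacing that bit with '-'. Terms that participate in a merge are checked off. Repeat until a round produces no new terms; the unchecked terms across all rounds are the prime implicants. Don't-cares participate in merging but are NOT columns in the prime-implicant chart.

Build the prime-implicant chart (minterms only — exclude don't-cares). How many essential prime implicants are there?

Round 0: 00010 00101 10000✓ 10001✓ 10110✓ 10111✓ 11001✓ 11010
Round 1: 1-001 1000- 1011-
PIs = {00010, 00101, 1-001, 1000-, 1011-, 11010}
Coverage chart:
  m5: 00101 ←essential
  m16: 1000- ←essential
  m17: 1-001,1000-
  m23: 1011- ←essential
  m25: 1-001 ←essential
  m26: 11010 ←essential
Essential: 00101, 1-001, 1000-, 1011-, 11010

5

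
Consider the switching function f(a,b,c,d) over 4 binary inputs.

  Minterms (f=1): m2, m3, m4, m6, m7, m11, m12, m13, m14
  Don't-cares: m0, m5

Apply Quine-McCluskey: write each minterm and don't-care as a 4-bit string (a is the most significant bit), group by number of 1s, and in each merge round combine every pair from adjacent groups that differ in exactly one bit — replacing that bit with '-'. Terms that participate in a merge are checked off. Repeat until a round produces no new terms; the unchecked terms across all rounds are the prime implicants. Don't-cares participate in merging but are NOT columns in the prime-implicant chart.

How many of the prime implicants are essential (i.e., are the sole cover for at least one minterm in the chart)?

Round 0: 0000✓ 0010✓ 0011✓ 0100✓ 0101✓ 0110✓ 0111✓ 1011✓ 1100✓ 1101✓ 1110✓
Round 1: -011 -100✓ -101✓ -110✓ 0-00✓ 0-10✓ 0-11✓ 00-0✓ 001-✓ 01-0✓ 01-1✓ 010-✓ 011-✓ 11-0✓ 110-✓
Round 2: -1-0 -10- 0--0 0-1- 01--
PIs = {-011, -1-0, -10-, 0--0, 0-1-, 01--}
Coverage chart:
  m2: 0--0,0-1-
  m3: -011,0-1-
  m4: -1-0,-10-,0--0,01--
  m6: -1-0,0--0,0-1-,01--
  m7: 0-1-,01--
  m11: -011 ←essential
  m12: -1-0,-10-
  m13: -10- ←essential
  m14: -1-0 ←essential
Essential: -011, -1-0, -10-

3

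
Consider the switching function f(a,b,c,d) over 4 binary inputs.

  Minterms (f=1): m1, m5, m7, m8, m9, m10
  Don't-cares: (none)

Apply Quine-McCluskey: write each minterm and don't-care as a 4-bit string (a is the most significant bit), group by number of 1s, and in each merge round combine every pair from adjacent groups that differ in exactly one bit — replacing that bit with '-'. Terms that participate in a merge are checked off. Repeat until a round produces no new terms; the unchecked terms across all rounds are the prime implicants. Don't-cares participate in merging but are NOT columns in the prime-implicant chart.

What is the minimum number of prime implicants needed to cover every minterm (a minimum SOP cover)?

3

Round 0: 0001✓ 0101✓ 0111✓ 1000✓ 1001✓ 1010✓
Round 1: -001 0-01 01-1 10-0 100-
PIs = {-001, 0-01, 01-1, 10-0, 100-}
Coverage chart:
  m1: -001,0-01
  m5: 0-01,01-1
  m7: 01-1 ←essential
  m8: 10-0,100-
  m9: -001,100-
  m10: 10-0 ←essential
Essential: 01-1, 10-0
Petrick residual → -001
Min cover (3 terms): b'c'd + a'bd + ab'd'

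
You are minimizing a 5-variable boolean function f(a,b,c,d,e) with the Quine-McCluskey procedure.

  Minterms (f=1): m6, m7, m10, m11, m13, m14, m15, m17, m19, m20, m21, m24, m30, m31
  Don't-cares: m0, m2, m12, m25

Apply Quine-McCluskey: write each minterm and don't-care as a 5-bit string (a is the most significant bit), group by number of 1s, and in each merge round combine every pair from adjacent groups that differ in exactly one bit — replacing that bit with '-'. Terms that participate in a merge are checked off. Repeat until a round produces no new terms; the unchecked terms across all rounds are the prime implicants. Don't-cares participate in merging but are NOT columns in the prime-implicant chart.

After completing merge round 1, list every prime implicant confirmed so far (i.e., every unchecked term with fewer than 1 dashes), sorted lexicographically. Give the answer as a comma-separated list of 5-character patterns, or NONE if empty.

Round 0: 00000✓ 00010✓ 00110✓ 00111✓ 01010✓ 01011✓ 01100✓ 01101✓ 01110✓ 01111✓ 10001✓ 10011✓ 10100✓ 10101✓ 11000✓ 11001✓ 11110✓ 11111✓
Round 1: -1110✓ -1111✓ 0-010✓ 0-110✓ 0-111✓ 00-10✓ 000-0 0011-✓ 01-10✓ 01-11✓ 0101-✓ 011-0✓ 011-1✓ 0110-✓ 0111-✓ 1-001 10-01 100-1 1010- 1100- 1111-✓
Round 2: -111- 0--10 0-11- 01-1- 011--
PIs = {-111-, 0--10, 0-11-, 000-0, 01-1-, 011--, 1-001, 10-01, 100-1, 1010-, 1100-}

NONE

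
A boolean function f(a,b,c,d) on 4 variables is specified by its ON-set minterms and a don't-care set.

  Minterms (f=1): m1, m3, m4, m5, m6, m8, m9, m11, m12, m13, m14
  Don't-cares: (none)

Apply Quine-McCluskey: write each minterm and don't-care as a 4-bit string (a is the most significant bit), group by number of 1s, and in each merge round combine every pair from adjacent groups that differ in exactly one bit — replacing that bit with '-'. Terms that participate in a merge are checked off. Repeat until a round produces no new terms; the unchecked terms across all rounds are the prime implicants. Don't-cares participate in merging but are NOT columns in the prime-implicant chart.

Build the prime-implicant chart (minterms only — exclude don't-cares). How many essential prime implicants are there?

3

size-2^0 implicants → 0001(✓)  0011(✓)  0100(✓)  0101(✓)  0110(✓)  1000(✓)  1001(✓)  1011(✓)  1100(✓)  1101(✓)  1110(✓)
size-2^1 implicants → -001(✓)  -011(✓)  -100(✓)  -101(✓)  -110(✓)  0-01(✓)  00-1(✓)  01-0(✓)  010-(✓)  1-00(✓)  1-01(✓)  10-1(✓)  100-(✓)  11-0(✓)  110-(✓)
size-2^2 implicants → --01  -0-1  -1-0  -10-  1-0-
Unchecked terms (primes): --01, -0-1, -1-0, -10-, 1-0-
Minterm coverage:
  m1 ⊆ --01,-0-1
  m3 ⊆ -0-1 [E]
  m4 ⊆ -1-0,-10-
  m5 ⊆ --01,-10-
  m6 ⊆ -1-0 [E]
  m8 ⊆ 1-0- [E]
  m9 ⊆ --01,-0-1,1-0-
  m11 ⊆ -0-1 [E]
  m12 ⊆ -1-0,-10-,1-0-
  m13 ⊆ --01,-10-,1-0-
  m14 ⊆ -1-0 [E]
E = {-0-1, -1-0, 1-0-}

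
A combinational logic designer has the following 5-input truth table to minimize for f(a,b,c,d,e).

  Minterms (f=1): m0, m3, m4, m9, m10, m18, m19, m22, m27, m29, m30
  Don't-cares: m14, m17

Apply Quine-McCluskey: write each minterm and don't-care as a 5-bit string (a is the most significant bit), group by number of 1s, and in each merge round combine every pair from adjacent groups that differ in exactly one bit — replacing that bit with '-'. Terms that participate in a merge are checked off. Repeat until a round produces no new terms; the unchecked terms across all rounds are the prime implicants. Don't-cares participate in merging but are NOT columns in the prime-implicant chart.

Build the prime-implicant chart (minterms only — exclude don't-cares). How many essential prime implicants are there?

[col 0] 00000*, 00011*, 00100*, 01001, 01010*, 01110*, 10001*, 10010*, 10011*, 10110*, 11011*, 11101, 11110*
[col 1] -0011, -1110, 00-00, 01-10, 1-011, 1-110, 10-10, 100-1, 1001-
Prime implicants: -0011, -1110, 00-00, 01-10, 01001, 1-011, 1-110, 10-10, 100-1, 1001-, 11101
PI chart (minterm → PIs covering it):
  0 | 00-00  (sole → essential)
  3 | -0011  (sole → essential)
  4 | 00-00  (sole → essential)
  9 | 01001  (sole → essential)
  10 | 01-10  (sole → essential)
  18 | 10-10,1001-
  19 | -0011,1-011,100-1,1001-
  22 | 1-110,10-10
  27 | 1-011  (sole → essential)
  29 | 11101  (sole → essential)
  30 | -1110,1-110
Essential prime implicants: -0011, 00-00, 01-10, 01001, 1-011, 11101

6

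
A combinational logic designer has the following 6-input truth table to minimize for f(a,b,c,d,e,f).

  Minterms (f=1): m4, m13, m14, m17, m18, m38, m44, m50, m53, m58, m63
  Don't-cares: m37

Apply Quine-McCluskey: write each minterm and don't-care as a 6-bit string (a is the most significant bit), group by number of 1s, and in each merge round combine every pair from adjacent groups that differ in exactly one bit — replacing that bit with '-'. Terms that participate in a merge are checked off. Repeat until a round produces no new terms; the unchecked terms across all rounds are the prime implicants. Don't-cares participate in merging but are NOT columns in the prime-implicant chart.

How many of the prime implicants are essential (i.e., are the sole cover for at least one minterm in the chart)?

[col 0] 000100, 001101, 001110, 010001, 010010*, 100101*, 100110, 101100, 110010*, 110101*, 111010*, 111111
[col 1] -10010, 1-0101, 11-010
Prime implicants: -10010, 000100, 001101, 001110, 010001, 1-0101, 100110, 101100, 11-010, 111111
PI chart (minterm → PIs covering it):
  4 | 000100  (sole → essential)
  13 | 001101  (sole → essential)
  14 | 001110  (sole → essential)
  17 | 010001  (sole → essential)
  18 | -10010  (sole → essential)
  38 | 100110  (sole → essential)
  44 | 101100  (sole → essential)
  50 | -10010,11-010
  53 | 1-0101  (sole → essential)
  58 | 11-010  (sole → essential)
  63 | 111111  (sole → essential)
Essential prime implicants: -10010, 000100, 001101, 001110, 010001, 1-0101, 100110, 101100, 11-010, 111111

10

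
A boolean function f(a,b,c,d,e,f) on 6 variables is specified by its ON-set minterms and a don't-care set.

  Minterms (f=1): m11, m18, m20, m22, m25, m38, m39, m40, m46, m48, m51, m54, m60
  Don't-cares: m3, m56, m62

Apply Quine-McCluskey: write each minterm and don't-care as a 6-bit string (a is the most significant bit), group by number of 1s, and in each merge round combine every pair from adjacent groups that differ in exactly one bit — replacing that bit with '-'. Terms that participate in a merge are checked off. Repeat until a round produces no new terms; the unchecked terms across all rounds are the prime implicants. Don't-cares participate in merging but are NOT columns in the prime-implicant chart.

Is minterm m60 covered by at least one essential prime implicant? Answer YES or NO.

NO

size-2^0 implicants → 000011(✓)  001011(✓)  010010(✓)  010100(✓)  010110(✓)  011001  100110(✓)  100111(✓)  101000(✓)  101110(✓)  110000(✓)  110011  110110(✓)  111000(✓)  111100(✓)  111110(✓)
size-2^1 implicants → -10110  00-011  010-10  0101-0  1-0110(✓)  1-1000  1-1110(✓)  10-110(✓)  10011-  11-000  11-110(✓)  111-00  1111-0
size-2^2 implicants → 1--110
Unchecked terms (primes): -10110, 00-011, 010-10, 0101-0, 011001, 1--110, 1-1000, 10011-, 11-000, 110011, 111-00, 1111-0
Minterm coverage:
  m11 ⊆ 00-011 [E]
  m18 ⊆ 010-10 [E]
  m20 ⊆ 0101-0 [E]
  m22 ⊆ -10110,010-10,0101-0
  m25 ⊆ 011001 [E]
  m38 ⊆ 1--110,10011-
  m39 ⊆ 10011- [E]
  m40 ⊆ 1-1000 [E]
  m46 ⊆ 1--110 [E]
  m48 ⊆ 11-000 [E]
  m51 ⊆ 110011 [E]
  m54 ⊆ -10110,1--110
  m60 ⊆ 111-00,1111-0
E = {00-011, 010-10, 0101-0, 011001, 1--110, 1-1000, 10011-, 11-000, 110011}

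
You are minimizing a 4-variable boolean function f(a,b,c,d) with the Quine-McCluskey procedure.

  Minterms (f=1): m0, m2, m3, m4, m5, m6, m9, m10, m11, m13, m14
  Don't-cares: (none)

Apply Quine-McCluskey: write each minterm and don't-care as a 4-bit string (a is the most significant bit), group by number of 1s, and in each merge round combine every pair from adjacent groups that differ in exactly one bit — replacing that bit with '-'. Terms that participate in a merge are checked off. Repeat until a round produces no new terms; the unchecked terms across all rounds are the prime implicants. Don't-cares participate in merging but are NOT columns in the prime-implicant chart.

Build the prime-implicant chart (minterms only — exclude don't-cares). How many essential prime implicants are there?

3

Round 0: 0000✓ 0010✓ 0011✓ 0100✓ 0101✓ 0110✓ 1001✓ 1010✓ 1011✓ 1101✓ 1110✓
Round 1: -010✓ -011✓ -101 -110✓ 0-00✓ 0-10✓ 00-0✓ 001-✓ 01-0✓ 010- 1-01 1-10✓ 10-1 101-✓
Round 2: --10 -01- 0--0
PIs = {--10, -01-, -101, 0--0, 010-, 1-01, 10-1}
Coverage chart:
  m0: 0--0 ←essential
  m2: --10,-01-,0--0
  m3: -01- ←essential
  m4: 0--0,010-
  m5: -101,010-
  m6: --10,0--0
  m9: 1-01,10-1
  m10: --10,-01-
  m11: -01-,10-1
  m13: -101,1-01
  m14: --10 ←essential
Essential: --10, -01-, 0--0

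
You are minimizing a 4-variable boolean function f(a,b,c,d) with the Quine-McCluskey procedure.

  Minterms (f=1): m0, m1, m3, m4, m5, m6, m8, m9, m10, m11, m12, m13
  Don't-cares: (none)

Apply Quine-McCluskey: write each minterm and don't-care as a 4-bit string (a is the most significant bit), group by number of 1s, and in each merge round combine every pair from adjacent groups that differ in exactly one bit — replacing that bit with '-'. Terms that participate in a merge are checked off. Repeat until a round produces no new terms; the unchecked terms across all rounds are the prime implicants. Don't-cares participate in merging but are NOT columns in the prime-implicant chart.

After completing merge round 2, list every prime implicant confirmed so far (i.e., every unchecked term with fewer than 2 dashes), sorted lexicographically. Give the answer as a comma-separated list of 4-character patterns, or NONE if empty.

[col 0] 0000*, 0001*, 0011*, 0100*, 0101*, 0110*, 1000*, 1001*, 1010*, 1011*, 1100*, 1101*
[col 1] -000*, -001*, -011*, -100*, -101*, 0-00*, 0-01*, 00-1*, 000-*, 01-0, 010-*, 1-00*, 1-01*, 10-0*, 10-1*, 100-*, 101-*, 110-*
[col 2] --00*, --01*, -0-1, -00-*, -10-*, 0-0-*, 1-0-*, 10--
[col 3] --0-
Prime implicants: --0-, -0-1, 01-0, 10--

01-0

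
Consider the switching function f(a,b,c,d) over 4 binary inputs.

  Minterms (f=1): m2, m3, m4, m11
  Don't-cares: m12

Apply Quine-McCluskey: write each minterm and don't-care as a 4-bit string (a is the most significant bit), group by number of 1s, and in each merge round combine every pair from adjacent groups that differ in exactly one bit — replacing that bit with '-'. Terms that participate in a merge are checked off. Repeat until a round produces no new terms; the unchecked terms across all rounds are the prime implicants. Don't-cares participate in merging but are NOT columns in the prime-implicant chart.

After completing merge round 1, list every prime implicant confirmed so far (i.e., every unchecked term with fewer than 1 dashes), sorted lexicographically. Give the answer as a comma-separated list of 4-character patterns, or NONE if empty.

[col 0] 0010*, 0011*, 0100*, 1011*, 1100*
[col 1] -011, -100, 001-
Prime implicants: -011, -100, 001-

NONE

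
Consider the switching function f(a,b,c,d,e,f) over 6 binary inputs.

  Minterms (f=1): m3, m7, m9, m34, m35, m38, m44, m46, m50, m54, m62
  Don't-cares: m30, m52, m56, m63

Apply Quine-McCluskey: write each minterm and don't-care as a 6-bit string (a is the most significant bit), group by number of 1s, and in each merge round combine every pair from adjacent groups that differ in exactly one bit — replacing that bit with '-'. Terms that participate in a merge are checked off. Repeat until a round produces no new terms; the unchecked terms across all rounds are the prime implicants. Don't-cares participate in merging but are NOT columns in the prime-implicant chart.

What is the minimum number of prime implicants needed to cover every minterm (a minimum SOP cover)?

6

[col 0] 000011*, 000111*, 001001, 011110*, 100010*, 100011*, 100110*, 101100*, 101110*, 110010*, 110100*, 110110*, 111000, 111110*, 111111*
[col 1] -00011, -11110, 000-11, 1-0010*, 1-0110*, 1-1110*, 10-110*, 100-10*, 10001-, 1011-0, 11-110*, 110-10*, 1101-0, 11111-
[col 2] 1--110, 1-0-10
Prime implicants: -00011, -11110, 000-11, 001001, 1--110, 1-0-10, 10001-, 1011-0, 1101-0, 111000, 11111-
PI chart (minterm → PIs covering it):
  3 | -00011,000-11
  7 | 000-11  (sole → essential)
  9 | 001001  (sole → essential)
  34 | 1-0-10,10001-
  35 | -00011,10001-
  38 | 1--110,1-0-10
  44 | 1011-0  (sole → essential)
  46 | 1--110,1011-0
  50 | 1-0-10  (sole → essential)
  54 | 1--110,1-0-10,1101-0
  62 | -11110,1--110,11111-
Essential prime implicants: 000-11, 001001, 1-0-10, 1011-0
Petrick residual → -00011, -11110
Minimum SOP uses 6 PIs: b'c'd'ef + bcdef' + a'b'c'ef + a'b'cd'e'f + ac'ef' + ab'cdf'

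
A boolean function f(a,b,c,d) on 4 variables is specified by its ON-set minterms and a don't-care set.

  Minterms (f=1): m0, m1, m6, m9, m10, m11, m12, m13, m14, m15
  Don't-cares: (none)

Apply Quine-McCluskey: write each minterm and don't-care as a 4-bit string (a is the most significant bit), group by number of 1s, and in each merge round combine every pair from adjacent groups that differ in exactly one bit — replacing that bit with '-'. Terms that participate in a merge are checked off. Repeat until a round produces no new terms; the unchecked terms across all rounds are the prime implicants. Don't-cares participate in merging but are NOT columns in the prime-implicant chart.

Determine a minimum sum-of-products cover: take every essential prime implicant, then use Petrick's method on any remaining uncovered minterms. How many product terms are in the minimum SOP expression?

5

[col 0] 0000*, 0001*, 0110*, 1001*, 1010*, 1011*, 1100*, 1101*, 1110*, 1111*
[col 1] -001, -110, 000-, 1-01*, 1-10*, 1-11*, 10-1*, 101-*, 11-0*, 11-1*, 110-*, 111-*
[col 2] 1--1, 1-1-, 11--
Prime implicants: -001, -110, 000-, 1--1, 1-1-, 11--
PI chart (minterm → PIs covering it):
  0 | 000-  (sole → essential)
  1 | -001,000-
  6 | -110  (sole → essential)
  9 | -001,1--1
  10 | 1-1-  (sole → essential)
  11 | 1--1,1-1-
  12 | 11--  (sole → essential)
  13 | 1--1,11--
  14 | -110,1-1-,11--
  15 | 1--1,1-1-,11--
Essential prime implicants: -110, 000-, 1-1-, 11--
Petrick residual → -001
Minimum SOP uses 5 PIs: b'c'd + bcd' + a'b'c' + ac + ab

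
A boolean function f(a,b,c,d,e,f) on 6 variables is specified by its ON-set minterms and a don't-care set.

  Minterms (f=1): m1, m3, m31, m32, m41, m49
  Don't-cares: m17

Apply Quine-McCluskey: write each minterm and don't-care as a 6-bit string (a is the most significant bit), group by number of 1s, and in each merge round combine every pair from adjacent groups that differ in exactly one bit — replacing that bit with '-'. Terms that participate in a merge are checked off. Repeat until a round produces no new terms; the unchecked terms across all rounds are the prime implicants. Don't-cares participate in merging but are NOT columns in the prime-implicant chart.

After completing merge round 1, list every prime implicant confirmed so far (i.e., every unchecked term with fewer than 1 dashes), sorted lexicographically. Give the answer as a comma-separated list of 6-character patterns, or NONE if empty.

[col 0] 000001*, 000011*, 010001*, 011111, 100000, 101001, 110001*
[col 1] -10001, 0-0001, 0000-1
Prime implicants: -10001, 0-0001, 0000-1, 011111, 100000, 101001

011111, 100000, 101001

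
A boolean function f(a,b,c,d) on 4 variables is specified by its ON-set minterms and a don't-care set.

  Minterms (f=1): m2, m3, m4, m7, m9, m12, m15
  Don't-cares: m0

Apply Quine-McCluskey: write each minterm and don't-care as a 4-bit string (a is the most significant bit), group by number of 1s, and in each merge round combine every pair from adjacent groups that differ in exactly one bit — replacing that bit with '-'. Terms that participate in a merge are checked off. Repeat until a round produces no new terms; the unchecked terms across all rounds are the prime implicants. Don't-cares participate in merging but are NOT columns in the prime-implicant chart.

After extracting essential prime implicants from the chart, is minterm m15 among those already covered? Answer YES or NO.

YES

size-2^0 implicants → 0000(✓)  0010(✓)  0011(✓)  0100(✓)  0111(✓)  1001  1100(✓)  1111(✓)
size-2^1 implicants → -100  -111  0-00  0-11  00-0  001-
Unchecked terms (primes): -100, -111, 0-00, 0-11, 00-0, 001-, 1001
Minterm coverage:
  m2 ⊆ 00-0,001-
  m3 ⊆ 0-11,001-
  m4 ⊆ -100,0-00
  m7 ⊆ -111,0-11
  m9 ⊆ 1001 [E]
  m12 ⊆ -100 [E]
  m15 ⊆ -111 [E]
E = {-100, -111, 1001}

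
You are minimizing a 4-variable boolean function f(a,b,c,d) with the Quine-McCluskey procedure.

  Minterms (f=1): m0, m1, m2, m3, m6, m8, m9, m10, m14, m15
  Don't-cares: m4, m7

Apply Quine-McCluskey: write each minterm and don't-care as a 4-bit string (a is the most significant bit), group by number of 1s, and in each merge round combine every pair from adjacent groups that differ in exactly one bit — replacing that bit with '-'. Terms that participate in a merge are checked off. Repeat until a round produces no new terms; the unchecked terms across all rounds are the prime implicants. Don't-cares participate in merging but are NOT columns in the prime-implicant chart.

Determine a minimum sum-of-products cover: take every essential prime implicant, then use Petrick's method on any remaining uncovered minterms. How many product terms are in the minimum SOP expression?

Round 0: 0000✓ 0001✓ 0010✓ 0011✓ 0100✓ 0110✓ 0111✓ 1000✓ 1001✓ 1010✓ 1110✓ 1111✓
Round 1: -000✓ -001✓ -010✓ -110✓ -111✓ 0-00✓ 0-10✓ 0-11✓ 00-0✓ 00-1✓ 000-✓ 001-✓ 01-0✓ 011-✓ 1-10✓ 10-0✓ 100-✓ 111-✓
Round 2: --10 -0-0 -00- -11- 0--0 0-1- 00--
PIs = {--10, -0-0, -00-, -11-, 0--0, 0-1-, 00--}
Coverage chart:
  m0: -0-0,-00-,0--0,00--
  m1: -00-,00--
  m2: --10,-0-0,0--0,0-1-,00--
  m3: 0-1-,00--
  m6: --10,-11-,0--0,0-1-
  m8: -0-0,-00-
  m9: -00- ←essential
  m10: --10,-0-0
  m14: --10,-11-
  m15: -11- ←essential
Essential: -00-, -11-
Petrick residual → --10, 0-1-
Min cover (4 terms): cd' + b'c' + bc + a'c

4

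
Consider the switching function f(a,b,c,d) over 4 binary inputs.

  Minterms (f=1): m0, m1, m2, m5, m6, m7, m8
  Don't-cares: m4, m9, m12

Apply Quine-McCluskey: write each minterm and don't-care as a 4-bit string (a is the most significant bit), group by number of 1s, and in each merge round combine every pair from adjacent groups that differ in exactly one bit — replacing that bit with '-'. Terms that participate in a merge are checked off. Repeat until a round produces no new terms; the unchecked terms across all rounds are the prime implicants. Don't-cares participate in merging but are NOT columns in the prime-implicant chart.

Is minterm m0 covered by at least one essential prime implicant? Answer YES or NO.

YES

size-2^0 implicants → 0000(✓)  0001(✓)  0010(✓)  0100(✓)  0101(✓)  0110(✓)  0111(✓)  1000(✓)  1001(✓)  1100(✓)
size-2^1 implicants → -000(✓)  -001(✓)  -100(✓)  0-00(✓)  0-01(✓)  0-10(✓)  00-0(✓)  000-(✓)  01-0(✓)  01-1(✓)  010-(✓)  011-(✓)  1-00(✓)  100-(✓)
size-2^2 implicants → --00  -00-  0--0  0-0-  01--
Unchecked terms (primes): --00, -00-, 0--0, 0-0-, 01--
Minterm coverage:
  m0 ⊆ --00,-00-,0--0,0-0-
  m1 ⊆ -00-,0-0-
  m2 ⊆ 0--0 [E]
  m5 ⊆ 0-0-,01--
  m6 ⊆ 0--0,01--
  m7 ⊆ 01-- [E]
  m8 ⊆ --00,-00-
E = {0--0, 01--}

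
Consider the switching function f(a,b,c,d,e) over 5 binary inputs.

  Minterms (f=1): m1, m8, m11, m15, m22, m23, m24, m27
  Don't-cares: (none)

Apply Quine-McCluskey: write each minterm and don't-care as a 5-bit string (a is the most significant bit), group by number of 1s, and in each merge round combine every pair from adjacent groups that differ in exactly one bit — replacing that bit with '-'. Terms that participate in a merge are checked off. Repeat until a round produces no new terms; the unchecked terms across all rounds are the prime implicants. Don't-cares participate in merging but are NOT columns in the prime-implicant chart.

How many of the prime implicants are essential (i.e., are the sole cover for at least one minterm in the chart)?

size-2^0 implicants → 00001  01000(✓)  01011(✓)  01111(✓)  10110(✓)  10111(✓)  11000(✓)  11011(✓)
size-2^1 implicants → -1000  -1011  01-11  1011-
Unchecked terms (primes): -1000, -1011, 00001, 01-11, 1011-
Minterm coverage:
  m1 ⊆ 00001 [E]
  m8 ⊆ -1000 [E]
  m11 ⊆ -1011,01-11
  m15 ⊆ 01-11 [E]
  m22 ⊆ 1011- [E]
  m23 ⊆ 1011- [E]
  m24 ⊆ -1000 [E]
  m27 ⊆ -1011 [E]
E = {-1000, -1011, 00001, 01-11, 1011-}

5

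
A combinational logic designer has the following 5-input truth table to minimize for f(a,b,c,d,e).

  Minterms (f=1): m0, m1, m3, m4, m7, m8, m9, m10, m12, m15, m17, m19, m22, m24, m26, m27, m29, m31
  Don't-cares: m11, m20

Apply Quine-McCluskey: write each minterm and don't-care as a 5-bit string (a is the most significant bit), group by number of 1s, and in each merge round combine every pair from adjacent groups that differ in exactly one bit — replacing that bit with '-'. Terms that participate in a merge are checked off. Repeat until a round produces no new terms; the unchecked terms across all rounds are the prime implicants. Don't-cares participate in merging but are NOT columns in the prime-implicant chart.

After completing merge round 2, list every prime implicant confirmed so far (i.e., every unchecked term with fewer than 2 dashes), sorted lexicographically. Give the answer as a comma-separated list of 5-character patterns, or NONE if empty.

-0100, 101-0, 111-1

size-2^0 implicants → 00000(✓)  00001(✓)  00011(✓)  00100(✓)  00111(✓)  01000(✓)  01001(✓)  01010(✓)  01011(✓)  01100(✓)  01111(✓)  10001(✓)  10011(✓)  10100(✓)  10110(✓)  11000(✓)  11010(✓)  11011(✓)  11101(✓)  11111(✓)
size-2^1 implicants → -0001(✓)  -0011(✓)  -0100  -1000(✓)  -1010(✓)  -1011(✓)  -1111(✓)  0-000(✓)  0-001(✓)  0-011(✓)  0-100(✓)  0-111(✓)  00-00(✓)  00-11(✓)  000-1(✓)  0000-(✓)  01-00(✓)  01-11(✓)  010-0(✓)  010-1(✓)  0100-(✓)  0101-(✓)  1-011(✓)  100-1(✓)  101-0  11-11(✓)  110-0(✓)  1101-(✓)  111-1
size-2^2 implicants → --011  -00-1  -1-11  -10-0  -101-  0--00  0--11  0-0-1  0-00-  010--
Unchecked terms (primes): --011, -00-1, -0100, -1-11, -10-0, -101-, 0--00, 0--11, 0-0-1, 0-00-, 010--, 101-0, 111-1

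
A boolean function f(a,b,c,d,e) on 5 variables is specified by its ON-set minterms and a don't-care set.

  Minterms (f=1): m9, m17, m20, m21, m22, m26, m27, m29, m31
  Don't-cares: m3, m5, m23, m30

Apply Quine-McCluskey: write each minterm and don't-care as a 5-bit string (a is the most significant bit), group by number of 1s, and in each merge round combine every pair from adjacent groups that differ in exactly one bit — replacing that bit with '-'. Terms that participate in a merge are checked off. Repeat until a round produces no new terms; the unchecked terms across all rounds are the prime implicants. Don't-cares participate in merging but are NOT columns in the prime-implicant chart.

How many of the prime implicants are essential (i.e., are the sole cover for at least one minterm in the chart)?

5

[col 0] 00011, 00101*, 01001, 10001*, 10100*, 10101*, 10110*, 10111*, 11010*, 11011*, 11101*, 11110*, 11111*
[col 1] -0101, 1-101*, 1-110*, 1-111*, 10-01, 101-0*, 101-1*, 1010-*, 1011-*, 11-10*, 11-11*, 1101-*, 111-1*, 1111-*
[col 2] 1-1-1, 1-11-, 101--, 11-1-
Prime implicants: -0101, 00011, 01001, 1-1-1, 1-11-, 10-01, 101--, 11-1-
PI chart (minterm → PIs covering it):
  9 | 01001  (sole → essential)
  17 | 10-01  (sole → essential)
  20 | 101--  (sole → essential)
  21 | -0101,1-1-1,10-01,101--
  22 | 1-11-,101--
  26 | 11-1-  (sole → essential)
  27 | 11-1-  (sole → essential)
  29 | 1-1-1  (sole → essential)
  31 | 1-1-1,1-11-,11-1-
Essential prime implicants: 01001, 1-1-1, 10-01, 101--, 11-1-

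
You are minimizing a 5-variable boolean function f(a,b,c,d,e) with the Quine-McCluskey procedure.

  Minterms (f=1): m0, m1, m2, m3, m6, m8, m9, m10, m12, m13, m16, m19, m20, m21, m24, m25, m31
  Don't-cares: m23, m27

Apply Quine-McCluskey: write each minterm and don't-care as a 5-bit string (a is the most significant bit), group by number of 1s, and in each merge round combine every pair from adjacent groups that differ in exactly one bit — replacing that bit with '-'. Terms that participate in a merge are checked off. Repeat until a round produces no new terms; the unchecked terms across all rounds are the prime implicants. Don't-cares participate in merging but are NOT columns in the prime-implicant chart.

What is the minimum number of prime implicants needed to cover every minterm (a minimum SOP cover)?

8

Round 0: 00000✓ 00001✓ 00010✓ 00011✓ 00110✓ 01000✓ 01001✓ 01010✓ 01100✓ 01101✓ 10000✓ 10011✓ 10100✓ 10101✓ 10111✓ 11000✓ 11001✓ 11011✓ 11111✓
Round 1: -0000✓ -0011 -1000✓ -1001✓ 0-000✓ 0-001✓ 0-010✓ 00-10 000-0✓ 000-1✓ 0000-✓ 0001-✓ 01-00✓ 01-01✓ 010-0✓ 0100-✓ 0110-✓ 1-000✓ 1-011✓ 1-111✓ 10-00 10-11✓ 101-1 1010- 11-11✓ 110-1 1100-✓
Round 2: --000 -100- 0-0-0 0-00- 000-- 01-0- 1--11
PIs = {--000, -0011, -100-, 0-0-0, 0-00-, 00-10, 000--, 01-0-, 1--11, 10-00, 101-1, 1010-, 110-1}
Coverage chart:
  m0: --000,0-0-0,0-00-,000--
  m1: 0-00-,000--
  m2: 0-0-0,00-10,000--
  m3: -0011,000--
  m6: 00-10 ←essential
  m8: --000,-100-,0-0-0,0-00-,01-0-
  m9: -100-,0-00-,01-0-
  m10: 0-0-0 ←essential
  m12: 01-0- ←essential
  m13: 01-0- ←essential
  m16: --000,10-00
  m19: -0011,1--11
  m20: 10-00,1010-
  m21: 101-1,1010-
  m24: --000,-100-
  m25: -100-,110-1
  m31: 1--11 ←essential
Essential: 0-0-0, 00-10, 01-0-, 1--11
Petrick residual → --000, -100-, 000--, 1010-
Min cover (8 terms): c'd'e' + bc'd' + a'c'e' + a'b'de' + a'b'c' + a'bd' + ade + ab'cd'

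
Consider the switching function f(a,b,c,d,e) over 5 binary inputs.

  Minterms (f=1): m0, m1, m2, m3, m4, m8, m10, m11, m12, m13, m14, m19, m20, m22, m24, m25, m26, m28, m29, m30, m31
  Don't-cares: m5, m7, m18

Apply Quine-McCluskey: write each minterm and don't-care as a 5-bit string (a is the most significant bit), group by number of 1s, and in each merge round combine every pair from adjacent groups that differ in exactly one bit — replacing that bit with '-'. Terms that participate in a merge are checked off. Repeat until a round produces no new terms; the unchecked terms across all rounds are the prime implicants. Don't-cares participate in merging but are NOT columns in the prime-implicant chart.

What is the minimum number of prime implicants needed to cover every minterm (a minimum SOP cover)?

8

[col 0] 00000*, 00001*, 00010*, 00011*, 00100*, 00101*, 00111*, 01000*, 01010*, 01011*, 01100*, 01101*, 01110*, 10010*, 10011*, 10100*, 10110*, 11000*, 11001*, 11010*, 11100*, 11101*, 11110*, 11111*
[col 1] -0010*, -0011*, -0100*, -1000*, -1010*, -1100*, -1101*, -1110*, 0-000*, 0-010*, 0-011*, 0-100*, 0-101*, 00-00*, 00-01*, 00-11*, 000-0*, 000-1*, 0000-*, 0001-*, 001-1*, 0010-*, 01-00*, 01-10*, 010-0*, 0101-*, 011-0*, 0110-*, 1-010*, 1-100*, 1-110*, 10-10*, 1001-*, 101-0*, 11-00*, 11-01*, 11-10*, 110-0*, 1100-*, 111-0*, 111-1*, 1110-*, 1111-*
[col 2] --010, --100, -001-, -1-00*, -1-10*, -10-0*, -11-0*, -110-, 0--00, 0-0-0, 0-01-, 0-10-, 00--1, 00-0-, 000--, 01--0*, 1--10, 1-1-0, 11--0*, 11-0-, 111--
[col 3] -1--0
Prime implicants: --010, --100, -001-, -1--0, -110-, 0--00, 0-0-0, 0-01-, 0-10-, 00--1, 00-0-, 000--, 1--10, 1-1-0, 11-0-, 111--
PI chart (minterm → PIs covering it):
  0 | 0--00,0-0-0,00-0-,000--
  1 | 00--1,00-0-,000--
  2 | --010,-001-,0-0-0,0-01-,000--
  3 | -001-,0-01-,00--1,000--
  4 | --100,0--00,0-10-,00-0-
  8 | -1--0,0--00,0-0-0
  10 | --010,-1--0,0-0-0,0-01-
  11 | 0-01-  (sole → essential)
  12 | --100,-1--0,-110-,0--00,0-10-
  13 | -110-,0-10-
  14 | -1--0  (sole → essential)
  19 | -001-  (sole → essential)
  20 | --100,1-1-0
  22 | 1--10,1-1-0
  24 | -1--0,11-0-
  25 | 11-0-  (sole → essential)
  26 | --010,-1--0,1--10
  28 | --100,-1--0,-110-,1-1-0,11-0-,111--
  29 | -110-,11-0-,111--
  30 | -1--0,1--10,1-1-0,111--
  31 | 111--  (sole → essential)
Essential prime implicants: -001-, -1--0, 0-01-, 11-0-, 111--
Petrick residual → -110-, 00-0-, 1-1-0
Minimum SOP uses 8 PIs: b'c'd + be' + bcd' + a'c'd + a'b'd' + ace' + abd' + abc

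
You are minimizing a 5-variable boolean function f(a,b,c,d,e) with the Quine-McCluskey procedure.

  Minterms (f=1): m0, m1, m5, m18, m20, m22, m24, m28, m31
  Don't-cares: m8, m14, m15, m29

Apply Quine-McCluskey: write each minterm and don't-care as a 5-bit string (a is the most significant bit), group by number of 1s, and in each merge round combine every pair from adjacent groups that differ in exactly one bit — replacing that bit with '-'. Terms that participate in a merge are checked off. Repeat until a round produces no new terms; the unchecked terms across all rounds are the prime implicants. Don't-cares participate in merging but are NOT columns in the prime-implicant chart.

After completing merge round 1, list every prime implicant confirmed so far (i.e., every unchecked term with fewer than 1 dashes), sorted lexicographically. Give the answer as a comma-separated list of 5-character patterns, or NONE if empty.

Round 0: 00000✓ 00001✓ 00101✓ 01000✓ 01110✓ 01111✓ 10010✓ 10100✓ 10110✓ 11000✓ 11100✓ 11101✓ 11111✓
Round 1: -1000 -1111 0-000 00-01 0000- 0111- 1-100 10-10 101-0 11-00 111-1 1110-
PIs = {-1000, -1111, 0-000, 00-01, 0000-, 0111-, 1-100, 10-10, 101-0, 11-00, 111-1, 1110-}

NONE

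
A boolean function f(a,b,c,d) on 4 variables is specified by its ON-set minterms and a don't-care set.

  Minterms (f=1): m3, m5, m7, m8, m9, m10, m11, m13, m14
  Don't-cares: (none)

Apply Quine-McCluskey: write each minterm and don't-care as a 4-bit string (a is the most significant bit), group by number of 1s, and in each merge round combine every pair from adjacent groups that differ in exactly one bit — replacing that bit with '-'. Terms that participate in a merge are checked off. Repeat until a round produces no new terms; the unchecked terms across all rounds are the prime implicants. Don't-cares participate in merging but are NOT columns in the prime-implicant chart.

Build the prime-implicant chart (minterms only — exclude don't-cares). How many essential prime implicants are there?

size-2^0 implicants → 0011(✓)  0101(✓)  0111(✓)  1000(✓)  1001(✓)  1010(✓)  1011(✓)  1101(✓)  1110(✓)
size-2^1 implicants → -011  -101  0-11  01-1  1-01  1-10  10-0(✓)  10-1(✓)  100-(✓)  101-(✓)
size-2^2 implicants → 10--
Unchecked terms (primes): -011, -101, 0-11, 01-1, 1-01, 1-10, 10--
Minterm coverage:
  m3 ⊆ -011,0-11
  m5 ⊆ -101,01-1
  m7 ⊆ 0-11,01-1
  m8 ⊆ 10-- [E]
  m9 ⊆ 1-01,10--
  m10 ⊆ 1-10,10--
  m11 ⊆ -011,10--
  m13 ⊆ -101,1-01
  m14 ⊆ 1-10 [E]
E = {1-10, 10--}

2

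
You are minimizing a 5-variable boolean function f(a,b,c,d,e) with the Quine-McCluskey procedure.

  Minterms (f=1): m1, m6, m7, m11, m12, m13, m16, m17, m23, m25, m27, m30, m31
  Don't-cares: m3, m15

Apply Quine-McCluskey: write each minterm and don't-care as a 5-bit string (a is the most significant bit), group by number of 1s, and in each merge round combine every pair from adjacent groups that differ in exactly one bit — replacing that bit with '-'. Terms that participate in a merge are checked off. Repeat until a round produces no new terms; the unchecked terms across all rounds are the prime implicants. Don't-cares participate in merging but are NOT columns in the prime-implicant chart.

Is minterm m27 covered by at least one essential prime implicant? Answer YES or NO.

NO

size-2^0 implicants → 00001(✓)  00011(✓)  00110(✓)  00111(✓)  01011(✓)  01100(✓)  01101(✓)  01111(✓)  10000(✓)  10001(✓)  10111(✓)  11001(✓)  11011(✓)  11110(✓)  11111(✓)
size-2^1 implicants → -0001  -0111(✓)  -1011(✓)  -1111(✓)  0-011(✓)  0-111(✓)  00-11(✓)  000-1  0011-  01-11(✓)  011-1  0110-  1-001  1-111(✓)  1000-  11-11(✓)  110-1  1111-
size-2^2 implicants → --111  -1-11  0--11
Unchecked terms (primes): --111, -0001, -1-11, 0--11, 000-1, 0011-, 011-1, 0110-, 1-001, 1000-, 110-1, 1111-
Minterm coverage:
  m1 ⊆ -0001,000-1
  m6 ⊆ 0011- [E]
  m7 ⊆ --111,0--11,0011-
  m11 ⊆ -1-11,0--11
  m12 ⊆ 0110- [E]
  m13 ⊆ 011-1,0110-
  m16 ⊆ 1000- [E]
  m17 ⊆ -0001,1-001,1000-
  m23 ⊆ --111 [E]
  m25 ⊆ 1-001,110-1
  m27 ⊆ -1-11,110-1
  m30 ⊆ 1111- [E]
  m31 ⊆ --111,-1-11,1111-
E = {--111, 0011-, 0110-, 1000-, 1111-}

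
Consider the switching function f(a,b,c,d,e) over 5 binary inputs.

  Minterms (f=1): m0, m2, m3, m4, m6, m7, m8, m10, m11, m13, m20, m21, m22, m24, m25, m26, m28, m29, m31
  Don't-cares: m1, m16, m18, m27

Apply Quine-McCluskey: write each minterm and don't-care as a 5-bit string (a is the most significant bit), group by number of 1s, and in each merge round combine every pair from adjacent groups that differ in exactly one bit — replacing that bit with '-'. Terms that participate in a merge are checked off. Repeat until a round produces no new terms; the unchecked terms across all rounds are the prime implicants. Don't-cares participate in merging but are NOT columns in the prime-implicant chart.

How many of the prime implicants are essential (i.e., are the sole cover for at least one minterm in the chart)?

6

Round 0: 00000✓ 00001✓ 00010✓ 00011✓ 00100✓ 00110✓ 00111✓ 01000✓ 01010✓ 01011✓ 01101✓ 10000✓ 10010✓ 10100✓ 10101✓ 10110✓ 11000✓ 11001✓ 11010✓ 11011✓ 11100✓ 11101✓ 11111✓
Round 1: -0000✓ -0010✓ -0100✓ -0110✓ -1000✓ -1010✓ -1011✓ -1101 0-000✓ 0-010✓ 0-011✓ 00-00✓ 00-10✓ 00-11✓ 000-0✓ 000-1✓ 0000-✓ 0001-✓ 001-0✓ 0011-✓ 010-0✓ 0101-✓ 1-000✓ 1-010✓ 1-100✓ 1-101✓ 10-00✓ 10-10✓ 100-0✓ 101-0✓ 1010-✓ 11-00✓ 11-01✓ 11-11✓ 110-0✓ 110-1✓ 1100-✓ 1101-✓ 111-1✓ 1110-✓
Round 2: --000✓ --010✓ -0-00✓ -0-10✓ -00-0✓ -01-0✓ -10-0✓ -101- 0-0-0✓ 0-01- 00--0✓ 00-1- 000-- 1--00 1-0-0✓ 1-10- 10--0✓ 11--1 11-0- 110--
Round 3: --0-0 -0--0
PIs = {--0-0, -0--0, -101-, -1101, 0-01-, 00-1-, 000--, 1--00, 1-10-, 11--1, 11-0-, 110--}
Coverage chart:
  m0: --0-0,-0--0,000--
  m2: --0-0,-0--0,0-01-,00-1-,000--
  m3: 0-01-,00-1-,000--
  m4: -0--0 ←essential
  m6: -0--0,00-1-
  m7: 00-1- ←essential
  m8: --0-0 ←essential
  m10: --0-0,-101-,0-01-
  m11: -101-,0-01-
  m13: -1101 ←essential
  m20: -0--0,1--00,1-10-
  m21: 1-10- ←essential
  m22: -0--0 ←essential
  m24: --0-0,1--00,11-0-,110--
  m25: 11--1,11-0-,110--
  m26: --0-0,-101-,110--
  m28: 1--00,1-10-,11-0-
  m29: -1101,1-10-,11--1,11-0-
  m31: 11--1 ←essential
Essential: --0-0, -0--0, -1101, 00-1-, 1-10-, 11--1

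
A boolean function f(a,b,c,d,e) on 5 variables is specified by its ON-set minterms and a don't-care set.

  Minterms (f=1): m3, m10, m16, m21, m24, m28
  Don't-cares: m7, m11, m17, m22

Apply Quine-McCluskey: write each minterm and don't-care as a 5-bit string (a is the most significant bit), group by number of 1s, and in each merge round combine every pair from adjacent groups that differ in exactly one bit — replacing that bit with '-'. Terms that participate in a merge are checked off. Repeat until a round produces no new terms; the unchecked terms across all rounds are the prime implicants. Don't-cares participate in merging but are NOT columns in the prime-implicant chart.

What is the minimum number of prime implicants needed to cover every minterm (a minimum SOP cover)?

Round 0: 00011✓ 00111✓ 01010✓ 01011✓ 10000✓ 10001✓ 10101✓ 10110 11000✓ 11100✓
Round 1: 0-011 00-11 0101- 1-000 10-01 1000- 11-00
PIs = {0-011, 00-11, 0101-, 1-000, 10-01, 1000-, 10110, 11-00}
Coverage chart:
  m3: 0-011,00-11
  m10: 0101- ←essential
  m16: 1-000,1000-
  m21: 10-01 ←essential
  m24: 1-000,11-00
  m28: 11-00 ←essential
Essential: 0101-, 10-01, 11-00
Petrick residual → 0-011, 1-000
Min cover (5 terms): a'c'de + a'bc'd + ac'd'e' + ab'd'e + abd'e'

5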